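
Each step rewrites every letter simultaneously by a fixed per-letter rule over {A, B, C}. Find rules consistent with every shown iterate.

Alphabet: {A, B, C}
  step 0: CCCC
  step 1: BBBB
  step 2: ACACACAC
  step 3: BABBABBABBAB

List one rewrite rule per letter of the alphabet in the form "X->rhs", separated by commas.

A->BA, B->AC, C->B

  step 2 ⇒ step 3: ACACACAC ⇒ BA·B·BA·B·BA·B·BA·B
    A ↦ BA
    C ↦ B
  step 1 ⇒ step 2: BBBB ⇒ AC·AC·AC·AC
    B ↦ AC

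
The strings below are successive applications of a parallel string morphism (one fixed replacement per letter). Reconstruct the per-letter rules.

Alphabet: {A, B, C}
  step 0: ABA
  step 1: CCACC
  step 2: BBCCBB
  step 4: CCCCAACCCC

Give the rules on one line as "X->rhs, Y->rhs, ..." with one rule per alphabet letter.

  step 1 ⇒ step 2: CCACC ⇒ B·B·CC·B·B
    A ↦ CC
    C ↦ B
  step 0 ⇒ step 1: ABA ⇒ CC·A·CC
    B ↦ A

A->CC, B->A, C->B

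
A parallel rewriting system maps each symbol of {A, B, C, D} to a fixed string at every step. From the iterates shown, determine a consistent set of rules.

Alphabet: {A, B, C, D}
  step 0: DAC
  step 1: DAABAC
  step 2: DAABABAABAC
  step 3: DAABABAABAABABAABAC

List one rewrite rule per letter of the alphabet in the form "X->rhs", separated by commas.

A->AB, B->A, C->AC, D->DA

  step 2 ⇒ step 3: DAABABAABAC ⇒ DA·AB·AB·A·AB·A·AB·AB·A·AB·AC
    A ↦ AB
    B ↦ A
    C ↦ AC
    D ↦ DA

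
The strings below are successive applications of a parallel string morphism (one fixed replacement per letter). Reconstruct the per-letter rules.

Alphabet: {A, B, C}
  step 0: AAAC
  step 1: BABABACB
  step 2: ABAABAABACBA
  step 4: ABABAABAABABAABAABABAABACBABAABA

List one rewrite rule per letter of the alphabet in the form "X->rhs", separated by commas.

A->BA, B->A, C->CB

  step 1 ⇒ step 2: BABABACB ⇒ A·BA·A·BA·A·BA·CB·A
    A ↦ BA
    B ↦ A
    C ↦ CB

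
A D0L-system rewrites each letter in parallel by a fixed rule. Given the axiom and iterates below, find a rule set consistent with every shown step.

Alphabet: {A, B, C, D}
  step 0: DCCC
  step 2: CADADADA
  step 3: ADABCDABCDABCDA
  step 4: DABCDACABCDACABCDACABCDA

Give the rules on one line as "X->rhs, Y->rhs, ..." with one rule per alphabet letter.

  step 3 ⇒ step 4: ADABCDABCDABCDA ⇒ DA·BC·DA·C·A·BC·DA·C·A·BC·DA·C·A·BC·DA
    A ↦ DA
    B ↦ C
    C ↦ A
    D ↦ BC

A->DA, B->C, C->A, D->BC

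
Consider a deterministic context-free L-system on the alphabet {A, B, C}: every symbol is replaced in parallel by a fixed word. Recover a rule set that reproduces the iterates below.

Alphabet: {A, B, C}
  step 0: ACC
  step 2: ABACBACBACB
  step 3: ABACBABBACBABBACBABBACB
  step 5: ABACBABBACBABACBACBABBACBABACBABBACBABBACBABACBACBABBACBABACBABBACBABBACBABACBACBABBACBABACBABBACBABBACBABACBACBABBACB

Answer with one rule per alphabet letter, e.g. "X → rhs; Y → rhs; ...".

A->AB, B->ACB, C->B

  step 2 ⇒ step 3: ABACBACBACB ⇒ AB·ACB·AB·B·ACB·AB·B·ACB·AB·B·ACB
    A ↦ AB
    B ↦ ACB
    C ↦ B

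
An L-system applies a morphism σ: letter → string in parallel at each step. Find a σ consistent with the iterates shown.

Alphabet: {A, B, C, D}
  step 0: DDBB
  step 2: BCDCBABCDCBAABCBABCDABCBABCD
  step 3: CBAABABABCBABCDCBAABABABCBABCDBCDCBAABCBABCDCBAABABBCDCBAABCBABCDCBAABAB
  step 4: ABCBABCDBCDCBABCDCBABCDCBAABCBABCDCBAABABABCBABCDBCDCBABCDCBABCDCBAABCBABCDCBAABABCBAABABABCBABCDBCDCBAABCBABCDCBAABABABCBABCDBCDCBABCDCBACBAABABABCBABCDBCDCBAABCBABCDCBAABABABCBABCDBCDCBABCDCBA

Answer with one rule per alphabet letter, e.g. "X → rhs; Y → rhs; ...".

A->BCD, B->CBA, C->AB, D->AB

  step 3 ⇒ step 4: CBAABABABCBABCDCBAABABABCBABCDBCDCBAABCBABCDCBAABABBCDCBAABCBABCDCBAABAB ⇒ AB·CBA·BCD·BCD·CBA·BCD·CBA·BCD·CBA·AB·CBA·BCD·CBA·AB·AB·AB·CBA·BCD·BCD·CBA·BCD·CBA·BCD·CBA·AB·CBA·BCD·CBA·AB·AB·CBA·AB·AB·AB·CBA·BCD·BCD·CBA·AB·CBA·BCD·CBA·AB·AB·AB·CBA·BCD·BCD·CBA·BCD·CBA·CBA·AB·AB·AB·CBA·BCD·BCD·CBA·AB·CBA·BCD·CBA·AB·AB·AB·CBA·BCD·BCD·CBA·BCD·CBA
    A ↦ BCD
    B ↦ CBA
    C ↦ AB
    D ↦ AB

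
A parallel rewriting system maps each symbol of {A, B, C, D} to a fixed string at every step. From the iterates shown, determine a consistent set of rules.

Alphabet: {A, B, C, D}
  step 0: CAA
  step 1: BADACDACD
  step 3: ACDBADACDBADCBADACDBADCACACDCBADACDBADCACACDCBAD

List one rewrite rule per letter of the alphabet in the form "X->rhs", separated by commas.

  step 0 ⇒ step 1: CAA ⇒ BAD·ACD·ACD
    A ↦ ACD
    C ↦ BAD
    B ↦ AC  (constrained at step 1)
    D ↦ C  (constrained at step 1)

A->ACD, B->AC, C->BAD, D->C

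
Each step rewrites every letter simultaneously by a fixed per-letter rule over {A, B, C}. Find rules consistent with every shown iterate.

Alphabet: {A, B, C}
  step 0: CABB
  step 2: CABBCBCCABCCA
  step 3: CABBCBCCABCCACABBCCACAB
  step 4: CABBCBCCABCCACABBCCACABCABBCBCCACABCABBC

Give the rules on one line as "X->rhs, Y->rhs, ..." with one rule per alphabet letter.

  step 3 ⇒ step 4: CABBCBCCABCCACABBCCACAB ⇒ CA·B·BC·BC·CA·BC·CA·CA·B·BC·CA·CA·B·CA·B·BC·BC·CA·CA·B·CA·B·BC
    A ↦ B
    B ↦ BC
    C ↦ CA

A->B, B->BC, C->CA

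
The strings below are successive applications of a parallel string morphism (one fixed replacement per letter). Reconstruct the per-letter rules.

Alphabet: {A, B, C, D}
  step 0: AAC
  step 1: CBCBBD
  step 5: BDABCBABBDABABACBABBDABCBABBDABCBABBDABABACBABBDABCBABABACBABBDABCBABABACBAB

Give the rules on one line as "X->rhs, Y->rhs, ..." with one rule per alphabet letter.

  step 0 ⇒ step 1: AAC ⇒ CB·CB·BD
    A ↦ CB
    C ↦ BD
    B ↦ AB  (constrained at step 1)
    D ↦ A  (constrained at step 1)

A->CB, B->AB, C->BD, D->A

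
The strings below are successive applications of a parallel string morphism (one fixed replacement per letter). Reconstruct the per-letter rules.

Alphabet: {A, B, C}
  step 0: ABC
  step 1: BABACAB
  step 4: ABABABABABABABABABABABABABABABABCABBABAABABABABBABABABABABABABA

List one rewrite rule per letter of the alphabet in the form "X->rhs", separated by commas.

  step 0 ⇒ step 1: ABC ⇒ B·ABA·CAB
    A ↦ B
    B ↦ ABA
    C ↦ CAB

A->B, B->ABA, C->CAB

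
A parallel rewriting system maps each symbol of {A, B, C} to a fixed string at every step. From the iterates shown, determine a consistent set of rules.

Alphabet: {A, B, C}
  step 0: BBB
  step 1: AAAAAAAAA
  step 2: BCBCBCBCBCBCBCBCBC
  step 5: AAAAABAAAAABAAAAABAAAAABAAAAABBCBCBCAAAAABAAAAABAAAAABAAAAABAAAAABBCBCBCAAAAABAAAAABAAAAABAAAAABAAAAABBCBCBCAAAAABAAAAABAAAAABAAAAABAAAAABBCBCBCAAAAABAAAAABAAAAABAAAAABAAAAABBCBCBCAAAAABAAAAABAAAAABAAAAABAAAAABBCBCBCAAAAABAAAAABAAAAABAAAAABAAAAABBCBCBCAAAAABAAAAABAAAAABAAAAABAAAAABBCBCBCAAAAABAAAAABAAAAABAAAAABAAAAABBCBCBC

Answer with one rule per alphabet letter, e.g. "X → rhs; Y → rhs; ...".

A->BC, B->AAA, C->AAB

  step 1 ⇒ step 2: AAAAAAAAA ⇒ BC·BC·BC·BC·BC·BC·BC·BC·BC
    A ↦ BC
  step 0 ⇒ step 1: BBB ⇒ AAA·AAA·AAA
    B ↦ AAA
    C ↦ AAB  (constrained at step 2)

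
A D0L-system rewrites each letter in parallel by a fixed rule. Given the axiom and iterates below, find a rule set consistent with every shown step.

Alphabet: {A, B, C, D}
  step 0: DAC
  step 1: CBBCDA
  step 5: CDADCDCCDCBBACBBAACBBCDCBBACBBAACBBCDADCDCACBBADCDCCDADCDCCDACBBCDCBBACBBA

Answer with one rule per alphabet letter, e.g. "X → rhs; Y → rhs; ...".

A->CD, B->DC, C->A, D->CBB

  step 0 ⇒ step 1: DAC ⇒ CBB·CD·A
    A ↦ CD
    C ↦ A
    D ↦ CBB
    B ↦ DC  (constrained at step 1)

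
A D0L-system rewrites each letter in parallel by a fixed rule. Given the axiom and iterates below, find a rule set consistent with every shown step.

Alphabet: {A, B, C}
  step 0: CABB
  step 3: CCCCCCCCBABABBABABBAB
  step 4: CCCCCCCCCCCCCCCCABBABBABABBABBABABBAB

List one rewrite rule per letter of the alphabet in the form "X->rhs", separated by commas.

A->B, B->AB, C->CC

  step 3 ⇒ step 4: CCCCCCCCBABABBABABBAB ⇒ CC·CC·CC·CC·CC·CC·CC·CC·AB·B·AB·B·AB·AB·B·AB·B·AB·AB·B·AB
    A ↦ B
    B ↦ AB
    C ↦ CC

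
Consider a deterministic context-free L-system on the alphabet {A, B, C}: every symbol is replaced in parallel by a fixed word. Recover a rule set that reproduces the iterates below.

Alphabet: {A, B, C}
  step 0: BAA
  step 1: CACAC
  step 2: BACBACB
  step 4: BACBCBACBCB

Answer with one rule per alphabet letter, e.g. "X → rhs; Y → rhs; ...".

  step 1 ⇒ step 2: CACAC ⇒ B·AC·B·AC·B
    A ↦ AC
    C ↦ B
  step 0 ⇒ step 1: BAA ⇒ C·AC·AC
    B ↦ C

A->AC, B->C, C->B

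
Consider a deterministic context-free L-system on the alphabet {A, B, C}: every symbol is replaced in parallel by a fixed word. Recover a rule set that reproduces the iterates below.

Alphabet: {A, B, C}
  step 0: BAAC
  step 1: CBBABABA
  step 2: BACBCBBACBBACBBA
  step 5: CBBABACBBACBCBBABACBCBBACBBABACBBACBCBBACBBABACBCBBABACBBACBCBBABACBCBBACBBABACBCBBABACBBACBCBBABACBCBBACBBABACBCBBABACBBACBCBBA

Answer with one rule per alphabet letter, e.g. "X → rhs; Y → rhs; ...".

  step 1 ⇒ step 2: CBBABABA ⇒ BA·CB·CB·BA·CB·BA·CB·BA
    A ↦ BA
    B ↦ CB
    C ↦ BA

A->BA, B->CB, C->BA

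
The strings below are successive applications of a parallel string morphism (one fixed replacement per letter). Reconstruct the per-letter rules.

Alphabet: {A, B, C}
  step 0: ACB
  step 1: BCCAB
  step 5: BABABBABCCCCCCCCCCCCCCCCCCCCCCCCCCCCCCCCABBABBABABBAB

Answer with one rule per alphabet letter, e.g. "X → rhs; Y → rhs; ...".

A->B, B->AB, C->CC

  step 0 ⇒ step 1: ACB ⇒ B·CC·AB
    A ↦ B
    B ↦ AB
    C ↦ CC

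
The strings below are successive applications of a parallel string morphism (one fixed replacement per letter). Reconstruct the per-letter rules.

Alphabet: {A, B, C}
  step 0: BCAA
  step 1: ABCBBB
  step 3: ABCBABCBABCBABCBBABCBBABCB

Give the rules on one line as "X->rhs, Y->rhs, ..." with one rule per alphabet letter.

A->B, B->ABC, C->B

  step 0 ⇒ step 1: BCAA ⇒ ABC·B·B·B
    A ↦ B
    B ↦ ABC
    C ↦ B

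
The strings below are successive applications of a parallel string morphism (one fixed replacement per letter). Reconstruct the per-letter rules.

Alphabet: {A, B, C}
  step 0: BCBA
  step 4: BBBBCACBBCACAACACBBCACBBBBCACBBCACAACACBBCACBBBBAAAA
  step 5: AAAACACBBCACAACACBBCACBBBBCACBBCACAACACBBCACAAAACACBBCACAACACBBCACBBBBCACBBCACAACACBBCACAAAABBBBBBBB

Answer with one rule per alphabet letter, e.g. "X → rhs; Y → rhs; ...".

A->BB, B->A, C->CAC

  step 4 ⇒ step 5: BBBBCACBBCACAACACBBCACBBBBCACBBCACAACACBBCACBBBBAAAA ⇒ A·A·A·A·CAC·BB·CAC·A·A·CAC·BB·CAC·BB·BB·CAC·BB·CAC·A·A·CAC·BB·CAC·A·A·A·A·CAC·BB·CAC·A·A·CAC·BB·CAC·BB·BB·CAC·BB·CAC·A·A·CAC·BB·CAC·A·A·A·A·BB·BB·BB·BB
    A ↦ BB
    B ↦ A
    C ↦ CAC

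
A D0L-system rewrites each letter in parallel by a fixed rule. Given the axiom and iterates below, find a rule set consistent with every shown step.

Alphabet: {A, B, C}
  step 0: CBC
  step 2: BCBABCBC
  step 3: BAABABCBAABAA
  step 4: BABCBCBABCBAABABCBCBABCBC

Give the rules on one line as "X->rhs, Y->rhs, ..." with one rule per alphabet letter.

A->BC, B->BA, C->A

  step 3 ⇒ step 4: BAABABCBAABAA ⇒ BA·BC·BC·BA·BC·BA·A·BA·BC·BC·BA·BC·BC
    A ↦ BC
    B ↦ BA
    C ↦ A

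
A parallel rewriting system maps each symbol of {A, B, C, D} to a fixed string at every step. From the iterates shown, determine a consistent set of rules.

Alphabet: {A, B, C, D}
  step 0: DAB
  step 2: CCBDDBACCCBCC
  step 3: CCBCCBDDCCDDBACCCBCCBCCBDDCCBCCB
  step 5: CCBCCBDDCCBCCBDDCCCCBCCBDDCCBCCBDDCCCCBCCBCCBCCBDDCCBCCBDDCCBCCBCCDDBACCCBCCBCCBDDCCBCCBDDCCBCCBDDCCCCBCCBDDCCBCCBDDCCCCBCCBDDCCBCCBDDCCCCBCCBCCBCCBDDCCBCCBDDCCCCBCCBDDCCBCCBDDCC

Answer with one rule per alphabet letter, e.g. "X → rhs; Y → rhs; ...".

A->BAC, B->DD, C->CCB, D->C

  step 2 ⇒ step 3: CCBDDBACCCBCC ⇒ CCB·CCB·DD·C·C·DD·BAC·CCB·CCB·CCB·DD·CCB·CCB
    A ↦ BAC
    B ↦ DD
    C ↦ CCB
    D ↦ C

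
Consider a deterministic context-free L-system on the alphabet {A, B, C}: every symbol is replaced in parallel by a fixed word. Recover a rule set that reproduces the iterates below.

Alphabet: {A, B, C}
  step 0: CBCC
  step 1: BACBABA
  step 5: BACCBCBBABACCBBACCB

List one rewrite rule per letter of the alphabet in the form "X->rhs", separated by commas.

A->B, B->C, C->BA

  step 0 ⇒ step 1: CBCC ⇒ BA·C·BA·BA
    B ↦ C
    C ↦ BA
    A ↦ B  (constrained at step 1)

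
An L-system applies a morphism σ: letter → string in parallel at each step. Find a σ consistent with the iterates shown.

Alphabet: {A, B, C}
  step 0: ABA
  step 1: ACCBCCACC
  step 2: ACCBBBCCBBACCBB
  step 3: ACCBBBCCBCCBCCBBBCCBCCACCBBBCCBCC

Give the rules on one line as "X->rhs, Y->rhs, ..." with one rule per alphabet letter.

A->ACC, B->BCC, C->B

  step 2 ⇒ step 3: ACCBBBCCBBACCBB ⇒ ACC·B·B·BCC·BCC·BCC·B·B·BCC·BCC·ACC·B·B·BCC·BCC
    A ↦ ACC
    B ↦ BCC
    C ↦ B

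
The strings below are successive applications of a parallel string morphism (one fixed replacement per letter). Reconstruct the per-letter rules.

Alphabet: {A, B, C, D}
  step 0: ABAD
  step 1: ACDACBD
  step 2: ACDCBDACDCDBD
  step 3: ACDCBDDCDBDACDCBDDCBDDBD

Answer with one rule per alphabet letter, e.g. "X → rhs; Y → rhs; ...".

A->AC, B->D, C->DC, D->BD

  step 2 ⇒ step 3: ACDCBDACDCDBD ⇒ AC·DC·BD·DC·D·BD·AC·DC·BD·DC·BD·D·BD
    A ↦ AC
    B ↦ D
    C ↦ DC
    D ↦ BD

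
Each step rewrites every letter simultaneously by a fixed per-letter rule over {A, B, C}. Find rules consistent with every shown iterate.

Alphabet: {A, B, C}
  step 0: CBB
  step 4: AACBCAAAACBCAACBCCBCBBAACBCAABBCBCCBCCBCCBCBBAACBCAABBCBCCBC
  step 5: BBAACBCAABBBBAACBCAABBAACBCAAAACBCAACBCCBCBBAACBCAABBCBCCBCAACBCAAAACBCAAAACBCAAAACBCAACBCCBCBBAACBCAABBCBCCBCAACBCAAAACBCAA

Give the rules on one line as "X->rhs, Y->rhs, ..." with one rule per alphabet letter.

A->B, B->CBC, C->AA

  step 4 ⇒ step 5: AACBCAAAACBCAACBCCBCBBAACBCAABBCBCCBCCBCCBCBBAACBCAABBCBCCBC ⇒ B·B·AA·CBC·AA·B·B·B·B·AA·CBC·AA·B·B·AA·CBC·AA·AA·CBC·AA·CBC·CBC·B·B·AA·CBC·AA·B·B·CBC·CBC·AA·CBC·AA·AA·CBC·AA·AA·CBC·AA·AA·CBC·AA·CBC·CBC·B·B·AA·CBC·AA·B·B·CBC·CBC·AA·CBC·AA·AA·CBC·AA
    A ↦ B
    B ↦ CBC
    C ↦ AA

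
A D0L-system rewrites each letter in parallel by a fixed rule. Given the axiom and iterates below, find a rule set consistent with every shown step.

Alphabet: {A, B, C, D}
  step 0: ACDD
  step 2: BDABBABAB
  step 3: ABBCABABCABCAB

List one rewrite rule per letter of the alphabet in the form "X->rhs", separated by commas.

  step 2 ⇒ step 3: BDABBABAB ⇒ AB·B·C·AB·AB·C·AB·C·AB
    A ↦ C
    B ↦ AB
    D ↦ B
    C ↦ BD  (constrained at step 0)

A->C, B->AB, C->BD, D->B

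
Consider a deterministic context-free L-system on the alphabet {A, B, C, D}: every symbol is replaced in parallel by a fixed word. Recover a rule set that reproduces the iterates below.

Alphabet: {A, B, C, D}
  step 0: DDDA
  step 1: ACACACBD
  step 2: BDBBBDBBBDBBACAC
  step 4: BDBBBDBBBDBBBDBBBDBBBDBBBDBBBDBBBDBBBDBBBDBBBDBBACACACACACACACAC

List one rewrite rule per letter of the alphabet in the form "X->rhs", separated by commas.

  step 1 ⇒ step 2: ACACACBD ⇒ BD·BB·BD·BB·BD·BB·AC·AC
    A ↦ BD
    B ↦ AC
    C ↦ BB
    D ↦ AC

A->BD, B->AC, C->BB, D->AC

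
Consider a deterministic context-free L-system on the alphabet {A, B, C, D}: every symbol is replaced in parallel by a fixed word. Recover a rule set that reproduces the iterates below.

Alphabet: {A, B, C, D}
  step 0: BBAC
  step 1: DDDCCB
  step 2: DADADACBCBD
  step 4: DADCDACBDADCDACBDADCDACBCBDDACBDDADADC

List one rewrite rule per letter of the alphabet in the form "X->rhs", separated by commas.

  step 1 ⇒ step 2: DDDCCB ⇒ DA·DA·DA·CB·CB·D
    B ↦ D
    C ↦ CB
    D ↦ DA
  step 0 ⇒ step 1: BBAC ⇒ D·D·DC·CB
    A ↦ DC

A->DC, B->D, C->CB, D->DA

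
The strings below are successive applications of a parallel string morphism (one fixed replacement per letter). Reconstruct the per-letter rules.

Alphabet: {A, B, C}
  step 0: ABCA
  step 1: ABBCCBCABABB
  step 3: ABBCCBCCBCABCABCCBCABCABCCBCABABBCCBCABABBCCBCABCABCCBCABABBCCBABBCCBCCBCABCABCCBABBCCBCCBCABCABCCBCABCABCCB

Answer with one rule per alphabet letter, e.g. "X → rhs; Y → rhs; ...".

A->ABB, B->CCB, C->CAB

  step 0 ⇒ step 1: ABCA ⇒ ABB·CCB·CAB·ABB
    A ↦ ABB
    B ↦ CCB
    C ↦ CAB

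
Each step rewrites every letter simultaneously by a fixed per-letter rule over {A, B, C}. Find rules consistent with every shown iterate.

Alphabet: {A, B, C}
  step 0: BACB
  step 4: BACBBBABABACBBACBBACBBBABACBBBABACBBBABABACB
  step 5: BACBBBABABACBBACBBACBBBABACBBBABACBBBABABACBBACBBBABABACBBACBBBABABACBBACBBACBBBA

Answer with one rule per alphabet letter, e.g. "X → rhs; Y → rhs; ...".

  step 4 ⇒ step 5: BACBBBABABACBBACBBACBBBABACBBBABACBBBABABACB ⇒ BA·CB·B·BA·BA·BA·CB·BA·CB·BA·CB·B·BA·BA·CB·B·BA·BA·CB·B·BA·BA·BA·CB·BA·CB·B·BA·BA·BA·CB·BA·CB·B·BA·BA·BA·CB·BA·CB·BA·CB·B·BA
    A ↦ CB
    B ↦ BA
    C ↦ B

A->CB, B->BA, C->B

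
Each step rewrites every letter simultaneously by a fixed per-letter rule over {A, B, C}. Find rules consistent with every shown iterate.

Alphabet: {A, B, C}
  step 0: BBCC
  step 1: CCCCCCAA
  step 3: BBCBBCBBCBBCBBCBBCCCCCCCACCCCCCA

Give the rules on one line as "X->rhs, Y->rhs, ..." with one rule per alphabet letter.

A->BBC, B->CCC, C->A

  step 0 ⇒ step 1: BBCC ⇒ CCC·CCC·A·A
    B ↦ CCC
    C ↦ A
    A ↦ BBC  (constrained at step 1)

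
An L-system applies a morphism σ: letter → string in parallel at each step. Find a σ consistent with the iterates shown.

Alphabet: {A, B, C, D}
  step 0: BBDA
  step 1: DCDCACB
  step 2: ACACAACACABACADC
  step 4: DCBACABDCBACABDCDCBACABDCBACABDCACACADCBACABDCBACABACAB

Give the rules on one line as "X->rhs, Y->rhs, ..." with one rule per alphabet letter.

A->B, B->DC, C->ACA, D->AC

  step 1 ⇒ step 2: DCDCACB ⇒ AC·ACA·AC·ACA·B·ACA·DC
    A ↦ B
    B ↦ DC
    C ↦ ACA
    D ↦ AC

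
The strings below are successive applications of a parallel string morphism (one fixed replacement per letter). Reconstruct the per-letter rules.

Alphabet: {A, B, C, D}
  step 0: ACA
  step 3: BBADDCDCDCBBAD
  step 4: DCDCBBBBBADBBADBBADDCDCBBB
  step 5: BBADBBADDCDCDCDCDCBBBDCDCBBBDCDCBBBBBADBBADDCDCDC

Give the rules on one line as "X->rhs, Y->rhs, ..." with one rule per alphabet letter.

A->B, B->DC, C->AD, D->BB

  step 4 ⇒ step 5: DCDCBBBBBADBBADBBADDCDCBBB ⇒ BB·AD·BB·AD·DC·DC·DC·DC·DC·B·BB·DC·DC·B·BB·DC·DC·B·BB·BB·AD·BB·AD·DC·DC·DC
    A ↦ B
    B ↦ DC
    C ↦ AD
    D ↦ BB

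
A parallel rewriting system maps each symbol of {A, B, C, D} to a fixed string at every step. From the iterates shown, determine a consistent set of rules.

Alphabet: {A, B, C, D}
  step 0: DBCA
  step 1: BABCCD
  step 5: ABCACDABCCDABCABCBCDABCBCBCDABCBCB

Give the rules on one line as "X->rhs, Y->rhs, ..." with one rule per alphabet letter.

A->CD, B->A, C->BC, D->B

  step 0 ⇒ step 1: DBCA ⇒ B·A·BC·CD
    A ↦ CD
    B ↦ A
    C ↦ BC
    D ↦ B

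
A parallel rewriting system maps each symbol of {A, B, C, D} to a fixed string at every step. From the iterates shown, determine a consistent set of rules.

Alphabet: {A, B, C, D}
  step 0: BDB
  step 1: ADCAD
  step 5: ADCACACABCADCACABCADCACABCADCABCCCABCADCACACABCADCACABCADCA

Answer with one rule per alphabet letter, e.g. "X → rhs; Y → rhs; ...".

  step 0 ⇒ step 1: BDB ⇒ AD·C·AD
    B ↦ AD
    D ↦ C
    A ↦ BC  (constrained at step 1)
    C ↦ CA  (constrained at step 1)

A->BC, B->AD, C->CA, D->C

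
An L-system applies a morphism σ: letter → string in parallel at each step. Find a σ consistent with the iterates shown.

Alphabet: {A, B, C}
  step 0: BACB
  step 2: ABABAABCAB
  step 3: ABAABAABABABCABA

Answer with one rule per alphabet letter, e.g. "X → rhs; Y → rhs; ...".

  step 2 ⇒ step 3: ABABAABCAB ⇒ AB·A·AB·A·AB·AB·A·BC·AB·A
    A ↦ AB
    B ↦ A
    C ↦ BC

A->AB, B->A, C->BC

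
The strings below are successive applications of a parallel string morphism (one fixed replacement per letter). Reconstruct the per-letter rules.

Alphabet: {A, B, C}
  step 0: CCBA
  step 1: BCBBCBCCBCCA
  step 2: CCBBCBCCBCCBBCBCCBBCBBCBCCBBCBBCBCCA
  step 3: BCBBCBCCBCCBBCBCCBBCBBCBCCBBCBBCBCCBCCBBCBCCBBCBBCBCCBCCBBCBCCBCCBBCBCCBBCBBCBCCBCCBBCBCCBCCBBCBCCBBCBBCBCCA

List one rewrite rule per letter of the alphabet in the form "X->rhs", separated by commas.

A->CCA, B->CCB, C->BCB

  step 2 ⇒ step 3: CCBBCBCCBCCBBCBCCBBCBBCBCCBBCBBCBCCA ⇒ BCB·BCB·CCB·CCB·BCB·CCB·BCB·BCB·CCB·BCB·BCB·CCB·CCB·BCB·CCB·BCB·BCB·CCB·CCB·BCB·CCB·CCB·BCB·CCB·BCB·BCB·CCB·CCB·BCB·CCB·CCB·BCB·CCB·BCB·BCB·CCA
    A ↦ CCA
    B ↦ CCB
    C ↦ BCB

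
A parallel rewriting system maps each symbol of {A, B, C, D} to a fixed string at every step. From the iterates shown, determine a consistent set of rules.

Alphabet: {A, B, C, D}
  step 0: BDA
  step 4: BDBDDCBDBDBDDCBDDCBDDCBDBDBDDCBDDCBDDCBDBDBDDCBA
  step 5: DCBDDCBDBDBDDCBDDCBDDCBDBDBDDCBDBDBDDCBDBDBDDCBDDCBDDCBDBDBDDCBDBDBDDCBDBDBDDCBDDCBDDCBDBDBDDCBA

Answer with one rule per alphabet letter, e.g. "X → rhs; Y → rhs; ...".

A->BA, B->DC, C->BD, D->BD

  step 4 ⇒ step 5: BDBDDCBDBDBDDCBDDCBDDCBDBDBDDCBDDCBDDCBDBDBDDCBA ⇒ DC·BD·DC·BD·BD·BD·DC·BD·DC·BD·DC·BD·BD·BD·DC·BD·BD·BD·DC·BD·BD·BD·DC·BD·DC·BD·DC·BD·BD·BD·DC·BD·BD·BD·DC·BD·BD·BD·DC·BD·DC·BD·DC·BD·BD·BD·DC·BA
    A ↦ BA
    B ↦ DC
    C ↦ BD
    D ↦ BD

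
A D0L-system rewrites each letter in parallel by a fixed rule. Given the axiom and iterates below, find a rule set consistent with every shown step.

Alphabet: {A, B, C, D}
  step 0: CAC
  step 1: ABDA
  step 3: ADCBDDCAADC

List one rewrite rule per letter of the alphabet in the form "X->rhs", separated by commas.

  step 0 ⇒ step 1: CAC ⇒ A·BD·A
    A ↦ BD
    C ↦ A
    B ↦ A  (constrained at step 1)
    D ↦ DC  (constrained at step 1)

A->BD, B->A, C->A, D->DC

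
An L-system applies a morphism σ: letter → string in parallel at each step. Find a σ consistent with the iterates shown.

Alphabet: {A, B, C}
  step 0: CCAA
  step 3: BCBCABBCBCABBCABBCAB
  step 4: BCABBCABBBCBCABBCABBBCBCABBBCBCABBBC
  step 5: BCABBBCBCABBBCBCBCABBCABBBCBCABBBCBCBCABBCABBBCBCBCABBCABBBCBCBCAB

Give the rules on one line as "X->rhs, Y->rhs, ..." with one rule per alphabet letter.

  step 4 ⇒ step 5: BCABBCABBBCBCABBCABBBCBCABBBCBCABBBC ⇒ BC·AB·B·BC·BC·AB·B·BC·BC·BC·AB·BC·AB·B·BC·BC·AB·B·BC·BC·BC·AB·BC·AB·B·BC·BC·BC·AB·BC·AB·B·BC·BC·BC·AB
    A ↦ B
    B ↦ BC
    C ↦ AB

A->B, B->BC, C->AB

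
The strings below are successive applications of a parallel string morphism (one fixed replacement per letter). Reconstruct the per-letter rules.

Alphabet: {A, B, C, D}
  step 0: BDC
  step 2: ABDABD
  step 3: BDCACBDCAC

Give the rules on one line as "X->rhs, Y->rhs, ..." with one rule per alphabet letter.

  step 2 ⇒ step 3: ABDABD ⇒ BD·C·AC·BD·C·AC
    A ↦ BD
    B ↦ C
    D ↦ AC
    C ↦ A  (constrained at step 0)

A->BD, B->C, C->A, D->AC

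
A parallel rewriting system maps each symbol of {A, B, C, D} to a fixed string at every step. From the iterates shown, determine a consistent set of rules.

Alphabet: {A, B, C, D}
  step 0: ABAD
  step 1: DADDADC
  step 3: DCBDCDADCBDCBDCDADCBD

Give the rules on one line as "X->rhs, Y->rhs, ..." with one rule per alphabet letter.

A->DA, B->D, C->B, D->DC

  step 0 ⇒ step 1: ABAD ⇒ DA·D·DA·DC
    A ↦ DA
    B ↦ D
    D ↦ DC
    C ↦ B  (constrained at step 1)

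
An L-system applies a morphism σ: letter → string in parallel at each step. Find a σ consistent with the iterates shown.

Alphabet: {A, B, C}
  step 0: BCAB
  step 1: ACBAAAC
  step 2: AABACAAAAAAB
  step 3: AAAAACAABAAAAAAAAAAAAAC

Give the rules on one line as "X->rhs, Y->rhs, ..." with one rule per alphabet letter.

A->AA, B->AC, C->B

  step 2 ⇒ step 3: AABACAAAAAAB ⇒ AA·AA·AC·AA·B·AA·AA·AA·AA·AA·AA·AC
    A ↦ AA
    B ↦ AC
    C ↦ B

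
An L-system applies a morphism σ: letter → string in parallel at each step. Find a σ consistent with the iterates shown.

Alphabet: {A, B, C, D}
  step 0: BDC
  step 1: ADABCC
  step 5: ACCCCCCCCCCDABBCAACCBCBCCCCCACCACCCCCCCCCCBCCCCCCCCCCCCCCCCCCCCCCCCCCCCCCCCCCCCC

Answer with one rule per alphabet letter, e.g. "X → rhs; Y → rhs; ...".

  step 0 ⇒ step 1: BDC ⇒ A·DAB·CC
    B ↦ A
    C ↦ CC
    D ↦ DAB
    A ↦ BC  (constrained at step 1)

A->BC, B->A, C->CC, D->DAB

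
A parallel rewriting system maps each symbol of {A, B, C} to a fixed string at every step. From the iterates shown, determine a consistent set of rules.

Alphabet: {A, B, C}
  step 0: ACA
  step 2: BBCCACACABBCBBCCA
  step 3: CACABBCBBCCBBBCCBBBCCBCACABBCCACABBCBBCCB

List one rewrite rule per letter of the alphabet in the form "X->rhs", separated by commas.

  step 2 ⇒ step 3: BBCCACACABBCBBCCA ⇒ CA·CA·BBC·BBC·CB·BBC·CB·BBC·CB·CA·CA·BBC·CA·CA·BBC·BBC·CB
    A ↦ CB
    B ↦ CA
    C ↦ BBC

A->CB, B->CA, C->BBC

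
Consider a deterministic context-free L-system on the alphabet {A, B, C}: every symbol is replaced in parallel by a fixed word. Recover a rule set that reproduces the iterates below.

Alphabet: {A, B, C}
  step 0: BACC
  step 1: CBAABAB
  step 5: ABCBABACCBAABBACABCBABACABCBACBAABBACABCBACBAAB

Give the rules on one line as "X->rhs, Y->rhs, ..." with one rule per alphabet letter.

A->BA, B->C, C->AB

  step 0 ⇒ step 1: BACC ⇒ C·BA·AB·AB
    A ↦ BA
    B ↦ C
    C ↦ AB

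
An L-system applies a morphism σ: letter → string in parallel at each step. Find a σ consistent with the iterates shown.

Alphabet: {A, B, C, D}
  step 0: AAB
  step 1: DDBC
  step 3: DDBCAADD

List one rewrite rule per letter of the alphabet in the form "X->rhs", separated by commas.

A->D, B->BC, C->AA, D->A

  step 0 ⇒ step 1: AAB ⇒ D·D·BC
    A ↦ D
    B ↦ BC
    C ↦ AA  (constrained at step 1)
    D ↦ A  (constrained at step 1)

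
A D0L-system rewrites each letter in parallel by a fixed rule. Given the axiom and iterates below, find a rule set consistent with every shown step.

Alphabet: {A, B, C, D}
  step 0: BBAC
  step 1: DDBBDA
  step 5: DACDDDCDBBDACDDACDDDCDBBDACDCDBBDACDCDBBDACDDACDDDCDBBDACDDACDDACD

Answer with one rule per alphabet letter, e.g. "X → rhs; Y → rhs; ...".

A->BB, B->D, C->DA, D->CD

  step 0 ⇒ step 1: BBAC ⇒ D·D·BB·DA
    A ↦ BB
    B ↦ D
    C ↦ DA
    D ↦ CD  (constrained at step 1)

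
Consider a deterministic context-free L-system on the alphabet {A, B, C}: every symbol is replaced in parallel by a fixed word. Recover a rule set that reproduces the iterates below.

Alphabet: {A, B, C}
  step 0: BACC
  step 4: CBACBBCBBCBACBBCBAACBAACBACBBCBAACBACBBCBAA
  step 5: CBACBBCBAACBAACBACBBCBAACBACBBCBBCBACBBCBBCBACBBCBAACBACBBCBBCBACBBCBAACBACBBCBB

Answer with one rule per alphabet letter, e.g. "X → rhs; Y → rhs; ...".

  step 4 ⇒ step 5: CBACBBCBBCBACBBCBAACBAACBACBBCBAACBACBBCBAA ⇒ CB·A·CBB·CB·A·A·CB·A·A·CB·A·CBB·CB·A·A·CB·A·CBB·CBB·CB·A·CBB·CBB·CB·A·CBB·CB·A·A·CB·A·CBB·CBB·CB·A·CBB·CB·A·A·CB·A·CBB·CBB
    A ↦ CBB
    B ↦ A
    C ↦ CB

A->CBB, B->A, C->CB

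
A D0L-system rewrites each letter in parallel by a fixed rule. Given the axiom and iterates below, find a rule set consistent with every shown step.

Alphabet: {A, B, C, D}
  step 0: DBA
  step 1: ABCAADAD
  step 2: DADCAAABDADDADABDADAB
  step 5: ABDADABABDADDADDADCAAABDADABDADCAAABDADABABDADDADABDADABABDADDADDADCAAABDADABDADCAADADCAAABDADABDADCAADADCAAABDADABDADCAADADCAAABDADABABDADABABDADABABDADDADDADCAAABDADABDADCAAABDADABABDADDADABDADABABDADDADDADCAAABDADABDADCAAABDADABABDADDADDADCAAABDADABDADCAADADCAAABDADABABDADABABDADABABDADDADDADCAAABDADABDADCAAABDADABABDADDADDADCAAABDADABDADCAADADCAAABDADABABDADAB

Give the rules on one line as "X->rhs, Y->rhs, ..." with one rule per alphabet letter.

  step 1 ⇒ step 2: ABCAADAD ⇒ DAD·CAA·AB·DAD·DAD·AB·DAD·AB
    A ↦ DAD
    B ↦ CAA
    C ↦ AB
    D ↦ AB

A->DAD, B->CAA, C->AB, D->AB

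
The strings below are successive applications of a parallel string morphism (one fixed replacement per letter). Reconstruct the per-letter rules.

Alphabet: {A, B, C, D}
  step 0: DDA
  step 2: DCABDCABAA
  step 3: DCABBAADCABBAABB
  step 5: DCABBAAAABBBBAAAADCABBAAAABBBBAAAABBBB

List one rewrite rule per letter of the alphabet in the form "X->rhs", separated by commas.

  step 2 ⇒ step 3: DCABDCABAA ⇒ DC·AB·B·AA·DC·AB·B·AA·B·B
    A ↦ B
    B ↦ AA
    C ↦ AB
    D ↦ DC

A->B, B->AA, C->AB, D->DC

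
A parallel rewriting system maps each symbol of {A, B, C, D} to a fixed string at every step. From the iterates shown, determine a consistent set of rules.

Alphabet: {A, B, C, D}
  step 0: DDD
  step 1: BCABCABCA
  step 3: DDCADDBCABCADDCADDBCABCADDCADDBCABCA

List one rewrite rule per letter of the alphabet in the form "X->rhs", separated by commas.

A->DD, B->A, C->CA, D->BCA

  step 0 ⇒ step 1: DDD ⇒ BCA·BCA·BCA
    D ↦ BCA
    A ↦ DD  (constrained at step 1)
    B ↦ A  (constrained at step 1)
    C ↦ CA  (constrained at step 1)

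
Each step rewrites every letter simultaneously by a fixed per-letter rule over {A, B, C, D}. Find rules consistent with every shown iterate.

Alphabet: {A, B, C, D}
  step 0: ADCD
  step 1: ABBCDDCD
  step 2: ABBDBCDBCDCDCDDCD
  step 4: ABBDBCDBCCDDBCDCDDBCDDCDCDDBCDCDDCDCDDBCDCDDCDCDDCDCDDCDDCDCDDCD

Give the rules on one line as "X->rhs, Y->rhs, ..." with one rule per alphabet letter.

A->ABB, B->DBC, C->D, D->CD

  step 1 ⇒ step 2: ABBCDDCD ⇒ ABB·DBC·DBC·D·CD·CD·D·CD
    A ↦ ABB
    B ↦ DBC
    C ↦ D
    D ↦ CD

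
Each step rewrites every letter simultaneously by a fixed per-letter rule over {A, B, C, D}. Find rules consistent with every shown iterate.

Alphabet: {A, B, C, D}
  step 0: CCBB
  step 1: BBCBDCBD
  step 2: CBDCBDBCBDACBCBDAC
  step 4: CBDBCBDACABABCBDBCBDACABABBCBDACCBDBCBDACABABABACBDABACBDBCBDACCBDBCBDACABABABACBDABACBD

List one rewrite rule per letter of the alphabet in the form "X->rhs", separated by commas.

  step 1 ⇒ step 2: BBCBDCBD ⇒ CBD·CBD·B·CBD·AC·B·CBD·AC
    B ↦ CBD
    C ↦ B
    D ↦ AC
    A ↦ ABA  (constrained at step 2)

A->ABA, B->CBD, C->B, D->AC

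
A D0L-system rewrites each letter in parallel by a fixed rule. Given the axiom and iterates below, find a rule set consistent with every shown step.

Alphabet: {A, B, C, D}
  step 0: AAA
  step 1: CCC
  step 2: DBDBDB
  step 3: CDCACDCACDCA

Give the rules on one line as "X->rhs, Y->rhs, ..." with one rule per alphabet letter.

  step 2 ⇒ step 3: DBDBDB ⇒ C·DCA·C·DCA·C·DCA
    B ↦ DCA
    D ↦ C
  step 0 ⇒ step 1: AAA ⇒ C·C·C
    A ↦ C
  step 1 ⇒ step 2: CCC ⇒ DB·DB·DB
    C ↦ DB

A->C, B->DCA, C->DB, D->C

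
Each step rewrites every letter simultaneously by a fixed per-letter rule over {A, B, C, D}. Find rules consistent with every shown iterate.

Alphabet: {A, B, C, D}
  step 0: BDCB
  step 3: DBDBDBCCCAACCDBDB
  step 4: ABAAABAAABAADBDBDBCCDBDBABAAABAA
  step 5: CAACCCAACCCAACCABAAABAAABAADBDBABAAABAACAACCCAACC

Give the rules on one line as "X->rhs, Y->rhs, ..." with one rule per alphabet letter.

  step 4 ⇒ step 5: ABAAABAAABAADBDBDBCCDBDBABAAABAA ⇒ C·AA·C·C·C·AA·C·C·C·AA·C·C·AB·AA·AB·AA·AB·AA·DB·DB·AB·AA·AB·AA·C·AA·C·C·C·AA·C·C
    A ↦ C
    B ↦ AA
    C ↦ DB
    D ↦ AB

A->C, B->AA, C->DB, D->AB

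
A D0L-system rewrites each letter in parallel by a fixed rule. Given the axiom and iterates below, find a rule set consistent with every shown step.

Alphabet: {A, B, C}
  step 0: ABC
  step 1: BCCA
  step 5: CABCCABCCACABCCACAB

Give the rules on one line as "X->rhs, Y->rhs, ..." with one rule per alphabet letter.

  step 0 ⇒ step 1: ABC ⇒ B·C·CA
    A ↦ B
    B ↦ C
    C ↦ CA

A->B, B->C, C->CA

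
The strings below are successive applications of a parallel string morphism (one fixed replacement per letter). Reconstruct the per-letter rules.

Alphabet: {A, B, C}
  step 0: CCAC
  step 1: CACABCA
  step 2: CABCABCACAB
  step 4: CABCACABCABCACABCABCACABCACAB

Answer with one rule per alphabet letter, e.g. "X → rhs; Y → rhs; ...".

  step 1 ⇒ step 2: CACABCA ⇒ CA·B·CA·B·CA·CA·B
    A ↦ B
    B ↦ CA
    C ↦ CA

A->B, B->CA, C->CA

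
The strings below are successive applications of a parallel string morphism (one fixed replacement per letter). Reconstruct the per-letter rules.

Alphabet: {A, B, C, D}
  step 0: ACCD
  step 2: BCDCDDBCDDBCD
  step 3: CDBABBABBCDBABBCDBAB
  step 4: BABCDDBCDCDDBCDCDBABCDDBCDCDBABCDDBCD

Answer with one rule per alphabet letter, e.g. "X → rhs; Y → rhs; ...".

  step 3 ⇒ step 4: CDBABBABBCDBABBCDBAB ⇒ BA·B·CD·DB·CD·CD·DB·CD·CD·BA·B·CD·DB·CD·CD·BA·B·CD·DB·CD
    A ↦ DB
    B ↦ CD
    C ↦ BA
    D ↦ B

A->DB, B->CD, C->BA, D->B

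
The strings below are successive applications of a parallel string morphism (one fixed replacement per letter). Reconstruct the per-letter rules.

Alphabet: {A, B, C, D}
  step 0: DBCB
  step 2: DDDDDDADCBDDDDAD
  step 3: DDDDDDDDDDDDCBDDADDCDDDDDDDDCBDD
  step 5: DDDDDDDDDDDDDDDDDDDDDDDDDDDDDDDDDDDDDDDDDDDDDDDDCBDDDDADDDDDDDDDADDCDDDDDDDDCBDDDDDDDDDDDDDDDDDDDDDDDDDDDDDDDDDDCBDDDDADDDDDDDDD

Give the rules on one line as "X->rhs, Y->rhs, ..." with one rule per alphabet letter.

A->CB, B->DC, C->AD, D->DD

  step 2 ⇒ step 3: DDDDDDADCBDDDDAD ⇒ DD·DD·DD·DD·DD·DD·CB·DD·AD·DC·DD·DD·DD·DD·CB·DD
    A ↦ CB
    B ↦ DC
    C ↦ AD
    D ↦ DD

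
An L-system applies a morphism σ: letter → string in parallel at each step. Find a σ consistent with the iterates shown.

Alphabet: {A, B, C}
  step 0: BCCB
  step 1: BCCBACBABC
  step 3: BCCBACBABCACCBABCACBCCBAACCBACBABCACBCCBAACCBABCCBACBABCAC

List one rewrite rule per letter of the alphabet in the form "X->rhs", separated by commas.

  step 0 ⇒ step 1: BCCB ⇒ BC·CBA·CBA·BC
    B ↦ BC
    C ↦ CBA
    A ↦ AC  (constrained at step 1)

A->AC, B->BC, C->CBA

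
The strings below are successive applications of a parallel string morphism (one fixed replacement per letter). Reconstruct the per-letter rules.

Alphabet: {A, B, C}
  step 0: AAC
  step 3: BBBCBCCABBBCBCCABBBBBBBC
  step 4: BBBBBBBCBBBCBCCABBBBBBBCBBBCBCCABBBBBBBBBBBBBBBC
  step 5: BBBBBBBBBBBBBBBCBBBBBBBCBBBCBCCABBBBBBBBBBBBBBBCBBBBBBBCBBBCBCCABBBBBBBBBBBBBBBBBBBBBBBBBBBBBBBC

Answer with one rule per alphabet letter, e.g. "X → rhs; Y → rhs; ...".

A->CA, B->BB, C->BC

  step 4 ⇒ step 5: BBBBBBBCBBBCBCCABBBBBBBCBBBCBCCABBBBBBBBBBBBBBBC ⇒ BB·BB·BB·BB·BB·BB·BB·BC·BB·BB·BB·BC·BB·BC·BC·CA·BB·BB·BB·BB·BB·BB·BB·BC·BB·BB·BB·BC·BB·BC·BC·CA·BB·BB·BB·BB·BB·BB·BB·BB·BB·BB·BB·BB·BB·BB·BB·BC
    A ↦ CA
    B ↦ BB
    C ↦ BC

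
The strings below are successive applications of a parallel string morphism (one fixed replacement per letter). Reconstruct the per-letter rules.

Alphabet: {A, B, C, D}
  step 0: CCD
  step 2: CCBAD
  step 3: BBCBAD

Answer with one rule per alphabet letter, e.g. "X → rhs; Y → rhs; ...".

A->B, B->C, C->B, D->AD

  step 2 ⇒ step 3: CCBAD ⇒ B·B·C·B·AD
    A ↦ B
    B ↦ C
    C ↦ B
    D ↦ AD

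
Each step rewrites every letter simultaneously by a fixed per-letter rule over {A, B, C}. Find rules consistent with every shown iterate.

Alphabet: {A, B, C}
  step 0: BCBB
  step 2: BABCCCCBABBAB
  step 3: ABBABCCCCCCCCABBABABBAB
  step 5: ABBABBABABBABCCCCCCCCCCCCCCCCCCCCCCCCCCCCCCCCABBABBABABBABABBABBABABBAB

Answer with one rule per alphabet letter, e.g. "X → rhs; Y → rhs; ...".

  step 2 ⇒ step 3: BABCCCCBABBAB ⇒ AB·B·AB·CC·CC·CC·CC·AB·B·AB·AB·B·AB
    A ↦ B
    B ↦ AB
    C ↦ CC

A->B, B->AB, C->CC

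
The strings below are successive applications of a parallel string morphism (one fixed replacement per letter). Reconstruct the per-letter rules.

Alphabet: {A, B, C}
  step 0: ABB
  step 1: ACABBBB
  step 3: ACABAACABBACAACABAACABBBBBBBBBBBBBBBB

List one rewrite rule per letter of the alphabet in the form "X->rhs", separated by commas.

  step 0 ⇒ step 1: ABB ⇒ ACA·BB·BB
    A ↦ ACA
    B ↦ BB
    C ↦ BA  (constrained at step 1)

A->ACA, B->BB, C->BA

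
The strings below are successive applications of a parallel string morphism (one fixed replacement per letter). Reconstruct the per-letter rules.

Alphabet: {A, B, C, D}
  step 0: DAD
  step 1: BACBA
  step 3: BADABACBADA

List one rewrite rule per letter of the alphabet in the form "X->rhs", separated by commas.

A->C, B->D, C->DA, D->BA

  step 0 ⇒ step 1: DAD ⇒ BA·C·BA
    A ↦ C
    D ↦ BA
    B ↦ D  (constrained at step 1)
    C ↦ DA  (constrained at step 1)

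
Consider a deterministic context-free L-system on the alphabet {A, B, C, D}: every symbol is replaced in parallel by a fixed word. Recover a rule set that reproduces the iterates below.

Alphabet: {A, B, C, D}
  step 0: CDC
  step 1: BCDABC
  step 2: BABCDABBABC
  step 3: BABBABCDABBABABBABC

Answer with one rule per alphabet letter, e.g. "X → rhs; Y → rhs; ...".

  step 2 ⇒ step 3: BABCDABBABC ⇒ BA·B·BA·BC·DA·B·BA·BA·B·BA·BC
    A ↦ B
    B ↦ BA
    C ↦ BC
    D ↦ DA

A->B, B->BA, C->BC, D->DA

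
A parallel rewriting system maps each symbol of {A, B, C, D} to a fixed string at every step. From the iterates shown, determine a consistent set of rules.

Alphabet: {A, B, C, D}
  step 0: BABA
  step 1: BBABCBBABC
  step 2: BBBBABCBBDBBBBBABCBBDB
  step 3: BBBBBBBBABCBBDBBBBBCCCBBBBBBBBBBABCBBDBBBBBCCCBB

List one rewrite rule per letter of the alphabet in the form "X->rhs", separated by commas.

  step 2 ⇒ step 3: BBBBABCBBDBBBBBABCBBDB ⇒ BB·BB·BB·BB·ABC·BB·DB·BB·BB·CCC·BB·BB·BB·BB·BB·ABC·BB·DB·BB·BB·CCC·BB
    A ↦ ABC
    B ↦ BB
    C ↦ DB
    D ↦ CCC

A->ABC, B->BB, C->DB, D->CCC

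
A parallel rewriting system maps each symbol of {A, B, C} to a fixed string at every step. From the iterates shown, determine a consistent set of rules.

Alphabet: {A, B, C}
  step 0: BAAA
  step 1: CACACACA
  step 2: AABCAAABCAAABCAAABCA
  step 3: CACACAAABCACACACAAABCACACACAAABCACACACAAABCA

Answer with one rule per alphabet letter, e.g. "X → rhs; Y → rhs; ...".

A->CA, B->CA, C->AAB

  step 2 ⇒ step 3: AABCAAABCAAABCAAABCA ⇒ CA·CA·CA·AAB·CA·CA·CA·CA·AAB·CA·CA·CA·CA·AAB·CA·CA·CA·CA·AAB·CA
    A ↦ CA
    B ↦ CA
    C ↦ AAB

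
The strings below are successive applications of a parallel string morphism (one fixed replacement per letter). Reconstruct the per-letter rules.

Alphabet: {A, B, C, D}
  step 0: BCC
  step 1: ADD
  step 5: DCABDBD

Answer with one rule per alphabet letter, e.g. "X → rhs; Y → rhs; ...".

  step 0 ⇒ step 1: BCC ⇒ A·D·D
    B ↦ A
    C ↦ D
    A ↦ DC  (constrained at step 1)
    D ↦ B  (constrained at step 1)

A->DC, B->A, C->D, D->B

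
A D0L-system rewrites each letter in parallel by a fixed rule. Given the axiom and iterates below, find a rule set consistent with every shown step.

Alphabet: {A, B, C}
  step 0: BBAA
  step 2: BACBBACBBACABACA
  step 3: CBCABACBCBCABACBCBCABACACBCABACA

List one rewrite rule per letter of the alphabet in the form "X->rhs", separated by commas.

  step 2 ⇒ step 3: BACBBACBBACABACA ⇒ CB·CA·BA·CB·CB·CA·BA·CB·CB·CA·BA·CA·CB·CA·BA·CA
    A ↦ CA
    B ↦ CB
    C ↦ BA

A->CA, B->CB, C->BA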